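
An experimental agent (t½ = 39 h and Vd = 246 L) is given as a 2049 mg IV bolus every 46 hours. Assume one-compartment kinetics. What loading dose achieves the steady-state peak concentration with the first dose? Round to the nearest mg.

3669 mg

f = (1/2)^(46/39) ≈ 0.441508; accumulation ratio R = 1/(1−f) ≈ 1.79054.
Loading dose to hit Cmax,ss on first dose: D_load = D_maint·R ≈ 2049 × 1.79054 ≈ 3668.82 mg.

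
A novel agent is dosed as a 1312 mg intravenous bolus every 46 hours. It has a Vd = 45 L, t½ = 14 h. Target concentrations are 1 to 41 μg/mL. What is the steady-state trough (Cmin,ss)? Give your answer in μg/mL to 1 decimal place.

τ/t½ = 46/14 ≈ 3.2857, so fraction remaining f = (1/2)^(46/14) ≈ 0.1025.
At steady state, accumulation factor R = 1/(1 − e^(−kτ)) ≈ 1.1142.
Single-dose peak C₀ = D/Vd = 1312/45 ≈ 29.156 μg/mL.
Steady-state peak Cmax,ss = C₀·R ≈ 29.156 × 1.1142 ≈ 32.486 μg/mL.
Steady-state trough Cmin,ss = Cmax,ss·f ≈ 32.486 × 0.1025 ≈ 3.330 μg/mL.
Trough 3.3 μg/mL vs MEC 1 μg/mL: adequate.

3.3 μg/mL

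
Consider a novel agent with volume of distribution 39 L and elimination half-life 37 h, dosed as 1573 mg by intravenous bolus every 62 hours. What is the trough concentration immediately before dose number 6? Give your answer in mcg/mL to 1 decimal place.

18.3 mcg/mL

f = (1/2)^(τ/t½) = (1/2)^(62/37) ≈ 0.3130.
C₀ = D/Vd = 1573/39 ≈ 40.333 mcg/mL.
Before the 6th dose, 5 doses have been given. Superposition: Cmin = C₀·(f + f² + … + f^5).
≈ 40.333 × (0.3130 + 0.0980 + 0.0307 + 0.0096 + 0.0030) ≈ 40.333 × 0.4543 ≈ 18.323 mcg/mL.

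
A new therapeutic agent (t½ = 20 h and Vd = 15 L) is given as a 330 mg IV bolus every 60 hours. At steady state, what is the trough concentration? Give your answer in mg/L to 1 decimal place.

The dosing interval is 3 half-lives, so f = 2^(−3) = 0.125.
At steady state, R = 1/(1 − 0.125) = 8/7.
Single-dose peak C₀ = D/Vd = 330/15 = 22 mg/L.
Steady-state peak Cmax,ss = C₀·R = 22 × 8/7 ≈ 25.143 mg/L.
Steady-state trough Cmin,ss = Cmax,ss·f ≈ 25.143 × 0.125 ≈ 3.143 mg/L.

3.1 mg/L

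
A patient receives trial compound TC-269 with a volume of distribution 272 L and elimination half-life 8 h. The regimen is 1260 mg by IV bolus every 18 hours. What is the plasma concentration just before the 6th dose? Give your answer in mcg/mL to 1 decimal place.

f = (1/2)^(τ/t½) = (1/2)^(18/8) ≈ 0.2102.
C₀ = D/Vd = 1260/272 ≈ 4.632 mcg/mL.
Before the 6th dose, 5 doses have been given. Superposition: Cmin = C₀·(f + f² + … + f^5).
≈ 4.632 × (0.2102 + 0.0442 + 0.0093 + 0.0020 + 0.0004) ≈ 4.632 × 0.2661 ≈ 1.233 mcg/mL.

1.2 mcg/mL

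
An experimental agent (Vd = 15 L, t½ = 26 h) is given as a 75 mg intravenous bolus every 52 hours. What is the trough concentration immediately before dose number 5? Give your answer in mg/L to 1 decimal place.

f = (1/2)^(τ/t½) = (1/2)^(52/26) ≈ 0.2500.
C₀ = D/Vd = 75/15 ≈ 5.000 mg/L.
Before the 5th dose, 4 doses have been given. Superposition: Cmin = C₀·(f + f² + … + f^4).
≈ 5.000 × (0.2500 + 0.0625 + 0.0156 + 0.0039) ≈ 5.000 × 0.3320 ≈ 1.660 mg/L.

1.7 mg/L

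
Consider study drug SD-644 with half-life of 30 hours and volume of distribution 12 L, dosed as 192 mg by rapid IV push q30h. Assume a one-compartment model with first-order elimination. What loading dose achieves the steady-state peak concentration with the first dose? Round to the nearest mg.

f = (1/2)^(30/30) ≈ 0.500000; accumulation ratio R = 1/(1−f) ≈ 2.00000.
Loading dose to hit Cmax,ss on first dose: D_load = D_maint·R ≈ 192 × 2.00000 ≈ 384.00 mg.

384 mg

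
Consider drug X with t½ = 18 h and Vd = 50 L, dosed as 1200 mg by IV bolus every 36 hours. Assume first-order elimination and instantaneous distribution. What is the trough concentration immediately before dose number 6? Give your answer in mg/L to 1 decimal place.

f = (1/2)^(τ/t½) = (1/2)^(36/18) ≈ 0.2500.
C₀ = D/Vd = 1200/50 ≈ 24.000 mg/L.
Before the 6th dose, 5 doses have been given. Superposition: Cmin = C₀·(f + f² + … + f^5).
≈ 24.000 × (0.2500 + 0.0625 + 0.0156 + 0.0039 + 0.0010) ≈ 24.000 × 0.3330 ≈ 7.992 mg/L.

8.0 mg/L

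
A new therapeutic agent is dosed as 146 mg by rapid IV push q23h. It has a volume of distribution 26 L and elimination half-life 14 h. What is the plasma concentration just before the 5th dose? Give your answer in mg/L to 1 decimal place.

2.6 mg/L

f = (1/2)^(τ/t½) = (1/2)^(23/14) ≈ 0.3202.
C₀ = D/Vd = 146/26 ≈ 5.615 mg/L.
Before the 5th dose, 4 doses have been given. Superposition: Cmin = C₀·(f + f² + … + f^4).
≈ 5.615 × (0.3202 + 0.1025 + 0.0328 + 0.0105) ≈ 5.615 × 0.4660 ≈ 2.617 mg/L.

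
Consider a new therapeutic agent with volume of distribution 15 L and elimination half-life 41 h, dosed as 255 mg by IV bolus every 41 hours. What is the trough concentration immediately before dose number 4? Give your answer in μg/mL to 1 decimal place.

14.9 μg/mL

f = (1/2)^(τ/t½) = (1/2)^(41/41) ≈ 0.5000.
C₀ = D/Vd = 255/15 ≈ 17.000 μg/mL.
Before the 4th dose, 3 doses have been given. Superposition: Cmin = C₀·(f + f² + … + f^3).
≈ 17.000 × (0.5000 + 0.2500 + 0.1250) ≈ 17.000 × 0.8750 ≈ 14.875 μg/mL.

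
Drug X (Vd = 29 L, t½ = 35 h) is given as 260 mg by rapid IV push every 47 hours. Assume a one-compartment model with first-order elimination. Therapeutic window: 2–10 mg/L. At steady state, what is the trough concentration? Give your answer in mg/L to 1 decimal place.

5.8 mg/L

τ/t½ = 47/35 ≈ 1.3429, so fraction remaining f = (1/2)^(47/35) ≈ 0.3942.
Each bolus raises the concentration by D/Vd = 260/29 ≈ 8.966 mg/L.
Steady-state trough Cmin,ss = C₀·f/(1−f) ≈ 8.966 × 0.3942/0.6058 ≈ 5.834 mg/L.
Trough 5.8 mg/L vs MEC 2 mg/L: adequate.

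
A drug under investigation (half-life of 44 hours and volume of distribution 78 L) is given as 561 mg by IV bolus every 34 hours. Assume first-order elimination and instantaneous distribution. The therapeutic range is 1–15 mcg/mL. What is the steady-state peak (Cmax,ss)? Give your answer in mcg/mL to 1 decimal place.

Over one 34-h interval, 34/44 ≈ 0.77273 half-lives elapse, leaving f ≈ 0.5853 of each dose.
Accumulation ratio R = 1/(1 − f) ≈ 1/0.4147 ≈ 2.4114.
Single-dose peak C₀ = D/Vd = 561/78 ≈ 7.192 mcg/mL.
Steady-state peak Cmax,ss = C₀·R ≈ 7.192 × 2.4114 ≈ 17.343 mcg/mL.
Peak 17.3 mcg/mL vs MTC 15 mcg/mL: exceeds toxic threshold.

17.3 mcg/mL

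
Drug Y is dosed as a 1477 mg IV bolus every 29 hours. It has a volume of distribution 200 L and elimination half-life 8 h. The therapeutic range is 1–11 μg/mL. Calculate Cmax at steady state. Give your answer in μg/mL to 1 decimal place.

8.0 μg/mL

k = ln2/t½ = ln2/8 ≈ 0.086643 h⁻¹; fraction remaining f = e^(−kτ) = e^(−0.086643×29) ≈ 0.0811.
Accumulation ratio R = 1/(1 − f) ≈ 1/0.9189 ≈ 1.0883.
Each bolus raises the concentration by D/Vd = 1477/200 ≈ 7.385 μg/mL.
Steady-state peak Cmax,ss = C₀·R ≈ 7.385 × 1.0883 ≈ 8.037 μg/mL.
Peak 8.0 μg/mL vs MTC 11 μg/mL: below toxic threshold.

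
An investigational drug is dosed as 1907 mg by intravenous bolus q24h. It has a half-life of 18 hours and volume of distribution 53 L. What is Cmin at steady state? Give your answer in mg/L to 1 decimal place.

23.7 mg/L

Over one 24-h interval, 24/18 ≈ 1.3333 half-lives elapse, leaving f ≈ 0.3969 of each dose.
Each bolus raises the concentration by D/Vd = 1907/53 ≈ 35.981 mg/L.
Steady-state trough Cmin,ss = C₀·f/(1−f) ≈ 35.981 × 0.3969/0.6031 ≈ 23.679 mg/L.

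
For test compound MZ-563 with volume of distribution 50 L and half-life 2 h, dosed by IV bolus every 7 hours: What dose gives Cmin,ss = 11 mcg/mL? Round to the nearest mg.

5673 mg

τ/t½ = 7/2 ≈ 3.5, so f = (1/2)^(7/2) ≈ 0.088388.
Cmin,ss = (D/Vd)·f/(1−f), so D = Cmin,ss·Vd·(1−f)/f.
D = 11 × 50 × (1−f)/f ≈ 11 × 50 × 10.31375 ≈ 5672.56 mg.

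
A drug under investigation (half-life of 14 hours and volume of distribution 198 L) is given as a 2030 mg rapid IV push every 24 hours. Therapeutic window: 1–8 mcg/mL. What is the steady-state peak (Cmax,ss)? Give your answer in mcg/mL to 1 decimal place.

14.7 mcg/mL

τ/t½ = 24/14 ≈ 1.7143, so fraction remaining f = (1/2)^(24/14) ≈ 0.3048.
Accumulation ratio R = 1/(1 − f) ≈ 1/0.6952 ≈ 1.4384.
Single-dose peak C₀ = D/Vd = 2030/198 ≈ 10.253 mcg/mL.
Steady-state peak Cmax,ss = C₀·R ≈ 10.253 × 1.4384 ≈ 14.748 mcg/mL.
Peak 14.7 mcg/mL vs MTC 8 mcg/mL: exceeds toxic threshold.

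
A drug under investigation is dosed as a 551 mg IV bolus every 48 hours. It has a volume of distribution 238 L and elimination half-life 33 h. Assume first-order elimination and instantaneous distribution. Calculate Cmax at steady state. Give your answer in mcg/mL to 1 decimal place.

3.6 mcg/mL

τ/t½ = 48/33 ≈ 1.4545, so fraction remaining f = (1/2)^(48/33) ≈ 0.3649.
At steady state, accumulation factor R = 1/(1 − e^(−kτ)) ≈ 1.5746.
Each bolus raises the concentration by D/Vd = 551/238 ≈ 2.315 mcg/mL.
Steady-state peak Cmax,ss = C₀·R ≈ 2.315 × 1.5746 ≈ 3.645 mcg/mL.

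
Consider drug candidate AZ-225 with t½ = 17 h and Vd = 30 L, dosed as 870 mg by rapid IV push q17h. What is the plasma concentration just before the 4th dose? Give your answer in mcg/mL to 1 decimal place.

f = (1/2)^(τ/t½) = (1/2)^(17/17) ≈ 0.5000.
C₀ = D/Vd = 870/30 ≈ 29.000 mcg/mL.
Before the 4th dose, 3 doses have been given. Superposition: Cmin = C₀·(f + f² + … + f^3).
≈ 29.000 × (0.5000 + 0.2500 + 0.1250) ≈ 29.000 × 0.8750 ≈ 25.375 mcg/mL.

25.4 mcg/mL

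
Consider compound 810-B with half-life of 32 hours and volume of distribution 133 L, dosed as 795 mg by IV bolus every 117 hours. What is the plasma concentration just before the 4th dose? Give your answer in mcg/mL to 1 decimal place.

f = (1/2)^(τ/t½) = (1/2)^(117/32) ≈ 0.0793.
C₀ = D/Vd = 795/133 ≈ 5.977 mcg/mL.
Before the 4th dose, 3 doses have been given. Superposition: Cmin = C₀·(f + f² + … + f^3).
≈ 5.977 × (0.0793 + 0.0063 + 0.0005) ≈ 5.977 × 0.0861 ≈ 0.515 mcg/mL.

0.5 mcg/mL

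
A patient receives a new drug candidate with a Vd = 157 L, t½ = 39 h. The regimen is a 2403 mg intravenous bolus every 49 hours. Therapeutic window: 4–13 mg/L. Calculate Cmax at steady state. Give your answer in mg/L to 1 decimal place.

26.3 mg/L

τ/t½ = 49/39 ≈ 1.2564, so fraction remaining f = (1/2)^(49/39) ≈ 0.4186.
At steady state, accumulation factor R = 1/(1 − e^(−kτ)) ≈ 1.7200.
Single-dose peak C₀ = D/Vd = 2403/157 ≈ 15.306 mg/L.
Steady-state peak Cmax,ss = C₀·R ≈ 15.306 × 1.7200 ≈ 26.326 mg/L.
Peak 26.3 mg/L vs MTC 13 mg/L: exceeds toxic threshold.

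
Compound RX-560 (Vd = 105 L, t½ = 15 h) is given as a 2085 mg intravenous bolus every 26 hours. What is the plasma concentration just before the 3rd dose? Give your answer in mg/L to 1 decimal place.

f = (1/2)^(τ/t½) = (1/2)^(26/15) ≈ 0.3008.
C₀ = D/Vd = 2085/105 ≈ 19.857 mg/L.
Before the 3rd dose, 2 doses have been given. Superposition: Cmin = C₀·(f + f²).
≈ 19.857 × (0.3008 + 0.0905) ≈ 19.857 × 0.3913 ≈ 7.770 mg/L.

7.8 mg/L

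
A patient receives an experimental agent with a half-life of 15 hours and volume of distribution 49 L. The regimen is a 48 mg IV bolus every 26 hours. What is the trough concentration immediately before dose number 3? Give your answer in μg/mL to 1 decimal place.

0.4 μg/mL

f = (1/2)^(τ/t½) = (1/2)^(26/15) ≈ 0.3008.
C₀ = D/Vd = 48/49 ≈ 0.980 μg/mL.
Before the 3rd dose, 2 doses have been given. Superposition: Cmin = C₀·(f + f²).
≈ 0.980 × (0.3008 + 0.0905) ≈ 0.980 × 0.3913 ≈ 0.383 μg/mL.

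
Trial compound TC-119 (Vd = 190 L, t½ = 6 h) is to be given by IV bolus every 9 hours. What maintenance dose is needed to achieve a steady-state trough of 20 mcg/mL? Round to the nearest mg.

6948 mg

τ/t½ = 9/6 ≈ 1.5, so f = (1/2)^(9/6) ≈ 0.353553.
Cmin,ss = (D/Vd)·f/(1−f), so D = Cmin,ss·Vd·(1−f)/f.
D = 20 × 190 × (1−f)/f ≈ 20 × 190 × 1.82843 ≈ 6948.03 mg.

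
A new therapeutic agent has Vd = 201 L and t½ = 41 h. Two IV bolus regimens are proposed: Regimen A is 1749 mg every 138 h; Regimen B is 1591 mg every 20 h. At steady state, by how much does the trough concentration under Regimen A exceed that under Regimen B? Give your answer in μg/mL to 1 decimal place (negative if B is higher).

-18.7 μg/mL

Regimen A: f = (1/2)^(138/41) ≈ 0.0970; Cmin,ss = (1749/201)·f/(1−f) ≈ 0.935 μg/mL.
Regimen B: f = (1/2)^(20/41) ≈ 0.7131; Cmin,ss = (1591/201)·f/(1−f) ≈ 19.674 μg/mL.
Difference ≈ 0.935 − 19.674 ≈ -18.739 μg/mL.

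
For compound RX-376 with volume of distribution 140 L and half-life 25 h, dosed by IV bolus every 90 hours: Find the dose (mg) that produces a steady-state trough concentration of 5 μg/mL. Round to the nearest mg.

τ/t½ = 90/25 ≈ 3.6, so f = (1/2)^(90/25) ≈ 0.082469.
Cmin,ss = (D/Vd)·f/(1−f), so D = Cmin,ss·Vd·(1−f)/f.
D = 5 × 140 × (1−f)/f ≈ 5 × 140 × 11.12577 ≈ 7788.04 mg.

7788 mg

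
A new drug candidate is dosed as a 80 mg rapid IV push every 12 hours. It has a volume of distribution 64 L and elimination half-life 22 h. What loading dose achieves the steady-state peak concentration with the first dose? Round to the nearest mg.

254 mg

f = (1/2)^(12/22) ≈ 0.685175; accumulation ratio R = 1/(1−f) ≈ 3.17637.
Loading dose to hit Cmax,ss on first dose: D_load = D_maint·R ≈ 80 × 3.17637 ≈ 254.11 mg.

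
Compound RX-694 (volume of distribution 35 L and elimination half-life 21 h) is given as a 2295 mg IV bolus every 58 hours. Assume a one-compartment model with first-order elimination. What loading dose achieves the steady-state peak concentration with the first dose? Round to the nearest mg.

2692 mg

f = (1/2)^(58/21) ≈ 0.147429; accumulation ratio R = 1/(1−f) ≈ 1.17292.
Loading dose to hit Cmax,ss on first dose: D_load = D_maint·R ≈ 2295 × 1.17292 ≈ 2691.85 mg.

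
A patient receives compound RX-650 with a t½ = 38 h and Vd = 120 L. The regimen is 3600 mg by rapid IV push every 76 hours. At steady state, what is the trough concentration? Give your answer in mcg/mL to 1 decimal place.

10.0 mcg/mL

The dosing interval is 2 half-lives, so f = 2^(−2) = 0.25.
Accumulation ratio R = 1/(1 − f) = 1/0.75 = 4/3.
Single-dose peak C₀ = D/Vd = 3600/120 = 30 mcg/mL.
Steady-state peak Cmax,ss = C₀·R = 30 × 4/3 ≈ 40.000 mcg/mL.
Steady-state trough Cmin,ss = Cmax,ss·f ≈ 40.000 × 0.25 ≈ 10.000 mcg/mL.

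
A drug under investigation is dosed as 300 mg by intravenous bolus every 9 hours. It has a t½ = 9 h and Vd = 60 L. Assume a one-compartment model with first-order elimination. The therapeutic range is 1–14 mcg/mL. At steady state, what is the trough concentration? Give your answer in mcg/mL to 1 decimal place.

5.0 mcg/mL

τ = 9 h = 1 half-life, so f = (1/2)^1 = 0.5.
At steady state, R = 1/(1 − 0.5) = 2/1.
Single-dose peak C₀ = D/Vd = 300/60 = 5 mcg/mL.
Steady-state peak Cmax,ss = C₀·R = 5 × 2/1 ≈ 10.000 mcg/mL.
Steady-state trough Cmin,ss = Cmax,ss·f ≈ 10.000 × 0.5 ≈ 5.000 mcg/mL.
Trough 5.0 mcg/mL vs MEC 1 mcg/mL: adequate.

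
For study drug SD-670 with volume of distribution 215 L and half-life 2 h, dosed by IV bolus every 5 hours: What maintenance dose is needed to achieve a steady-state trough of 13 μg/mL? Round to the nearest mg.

τ/t½ = 5/2 ≈ 2.5, so f = (1/2)^(5/2) ≈ 0.176777.
Cmin,ss = (D/Vd)·f/(1−f), so D = Cmin,ss·Vd·(1−f)/f.
D = 13 × 215 × (1−f)/f ≈ 13 × 215 × 4.65684 ≈ 13015.87 mg.

13016 mg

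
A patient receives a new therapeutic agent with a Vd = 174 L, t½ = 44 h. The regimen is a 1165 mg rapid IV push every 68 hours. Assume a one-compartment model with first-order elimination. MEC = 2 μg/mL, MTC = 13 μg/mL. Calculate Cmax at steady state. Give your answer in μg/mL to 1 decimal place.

k = ln2/t½ = ln2/44 ≈ 0.015753 h⁻¹; fraction remaining f = e^(−kτ) = e^(−0.015753×68) ≈ 0.3426.
At steady state, accumulation factor R = 1/(1 − e^(−kτ)) ≈ 1.5211.
Single-dose peak C₀ = D/Vd = 1165/174 ≈ 6.695 μg/mL.
Steady-state peak Cmax,ss = C₀·R ≈ 6.695 × 1.5211 ≈ 10.184 μg/mL.
Peak 10.2 μg/mL vs MTC 13 μg/mL: below toxic threshold.

10.2 μg/mL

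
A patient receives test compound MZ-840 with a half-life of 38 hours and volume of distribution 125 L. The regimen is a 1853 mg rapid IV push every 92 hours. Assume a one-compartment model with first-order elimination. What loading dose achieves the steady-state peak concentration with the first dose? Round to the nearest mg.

f = (1/2)^(92/38) ≈ 0.186720; accumulation ratio R = 1/(1−f) ≈ 1.22959.
Loading dose to hit Cmax,ss on first dose: D_load = D_maint·R ≈ 1853 × 1.22959 ≈ 2278.43 mg.

2278 mg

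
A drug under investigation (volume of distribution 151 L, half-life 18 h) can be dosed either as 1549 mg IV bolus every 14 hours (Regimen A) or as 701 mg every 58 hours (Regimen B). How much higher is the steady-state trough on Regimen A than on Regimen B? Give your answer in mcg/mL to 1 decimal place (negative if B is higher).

13.8 mcg/mL

Regimen A: f = (1/2)^(14/18) ≈ 0.5833; Cmin,ss = (1549/151)·f/(1−f) ≈ 14.360 mcg/mL.
Regimen B: f = (1/2)^(58/18) ≈ 0.1072; Cmin,ss = (701/151)·f/(1−f) ≈ 0.557 mcg/mL.
Difference ≈ 14.360 − 0.557 ≈ 13.803 mcg/mL.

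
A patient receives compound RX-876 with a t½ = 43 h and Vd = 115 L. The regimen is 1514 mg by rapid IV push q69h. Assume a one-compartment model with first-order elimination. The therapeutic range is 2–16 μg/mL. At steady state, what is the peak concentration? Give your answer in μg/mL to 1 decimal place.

19.6 μg/mL

k = ln2/t½ = ln2/43 ≈ 0.016120 h⁻¹; fraction remaining f = e^(−kτ) = e^(−0.016120×69) ≈ 0.3288.
At steady state, accumulation factor R = 1/(1 − e^(−kτ)) ≈ 1.4899.
Each bolus raises the concentration by D/Vd = 1514/115 ≈ 13.165 μg/mL.
Steady-state peak Cmax,ss = C₀·R ≈ 13.165 × 1.4899 ≈ 19.615 μg/mL.
Peak 19.6 μg/mL vs MTC 16 μg/mL: exceeds toxic threshold.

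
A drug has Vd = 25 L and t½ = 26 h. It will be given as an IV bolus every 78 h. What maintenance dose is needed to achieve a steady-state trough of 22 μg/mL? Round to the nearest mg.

τ/t½ = 78/26 ≈ 3, so f = (1/2)^(78/26) ≈ 0.125000.
Cmin,ss = (D/Vd)·f/(1−f), so D = Cmin,ss·Vd·(1−f)/f.
D = 22 × 25 × (1−f)/f ≈ 22 × 25 × 7.00000 ≈ 3850.00 mg.

3850 mg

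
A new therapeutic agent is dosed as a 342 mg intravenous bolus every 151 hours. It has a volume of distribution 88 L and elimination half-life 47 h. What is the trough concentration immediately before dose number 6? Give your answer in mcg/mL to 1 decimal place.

f = (1/2)^(τ/t½) = (1/2)^(151/47) ≈ 0.1079.
C₀ = D/Vd = 342/88 ≈ 3.886 mcg/mL.
Before the 6th dose, 5 doses have been given. Superposition: Cmin = C₀·(f + f² + … + f^5).
≈ 3.886 × (0.1079 + 0.0116 + 0.0013 + 0.0001 + 0.0000) ≈ 3.886 × 0.1209 ≈ 0.470 mcg/mL.

0.5 mcg/mL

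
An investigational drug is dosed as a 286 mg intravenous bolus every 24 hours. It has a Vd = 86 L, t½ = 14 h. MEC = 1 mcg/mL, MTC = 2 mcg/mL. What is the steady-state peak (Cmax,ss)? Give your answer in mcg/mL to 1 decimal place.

Over one 24-h interval, 24/14 ≈ 1.7143 half-lives elapse, leaving f ≈ 0.3048 of each dose.
At steady state, accumulation factor R = 1/(1 − e^(−kτ)) ≈ 1.4384.
Each bolus raises the concentration by D/Vd = 286/86 ≈ 3.326 mcg/mL.
Steady-state peak Cmax,ss = C₀·R ≈ 3.326 × 1.4384 ≈ 4.784 mcg/mL.
Peak 4.8 mcg/mL vs MTC 2 mcg/mL: exceeds toxic threshold.

4.8 mcg/mL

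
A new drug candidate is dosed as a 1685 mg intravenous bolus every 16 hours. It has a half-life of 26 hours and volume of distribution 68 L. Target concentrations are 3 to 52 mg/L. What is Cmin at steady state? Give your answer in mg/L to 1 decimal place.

46.6 mg/L

k = ln2/t½ = ln2/26 ≈ 0.026660 h⁻¹; fraction remaining f = e^(−kτ) = e^(−0.026660×16) ≈ 0.6528.
Accumulation ratio R = 1/(1 − f) ≈ 1/0.3472 ≈ 2.8802.
Each bolus raises the concentration by D/Vd = 1685/68 ≈ 24.779 mg/L.
Steady-state peak Cmax,ss = C₀·R ≈ 24.779 × 2.8802 ≈ 71.368 mg/L.
Steady-state trough Cmin,ss = Cmax,ss·f ≈ 71.368 × 0.6528 ≈ 46.589 mg/L.
Trough 46.6 mg/L vs MEC 3 mg/L: adequate.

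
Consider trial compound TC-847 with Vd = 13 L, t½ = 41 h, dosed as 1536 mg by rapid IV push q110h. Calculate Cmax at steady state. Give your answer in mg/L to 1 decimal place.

τ/t½ = 110/41 ≈ 2.6829, so fraction remaining f = (1/2)^(110/41) ≈ 0.1557.
Accumulation ratio R = 1/(1 − f) ≈ 1/0.8443 ≈ 1.1844.
Single-dose peak C₀ = D/Vd = 1536/13 ≈ 118.154 mg/L.
Steady-state peak Cmax,ss = C₀·R ≈ 118.154 × 1.1844 ≈ 139.942 mg/L.

139.9 mg/L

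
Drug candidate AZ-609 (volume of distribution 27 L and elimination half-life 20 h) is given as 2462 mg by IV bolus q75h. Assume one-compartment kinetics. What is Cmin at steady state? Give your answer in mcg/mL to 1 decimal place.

τ/t½ = 75/20 ≈ 3.75, so fraction remaining f = (1/2)^(75/20) ≈ 0.0743.
Each bolus raises the concentration by D/Vd = 2462/27 ≈ 91.185 mcg/mL.
Steady-state trough Cmin,ss = C₀·f/(1−f) ≈ 91.185 × 0.0743/0.9257 ≈ 7.319 mcg/mL.

7.3 mcg/mL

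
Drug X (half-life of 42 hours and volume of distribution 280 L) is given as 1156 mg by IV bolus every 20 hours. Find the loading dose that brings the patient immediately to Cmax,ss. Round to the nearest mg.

f = (1/2)^(20/42) ≈ 0.718873; accumulation ratio R = 1/(1−f) ≈ 3.55711.
Loading dose to hit Cmax,ss on first dose: D_load = D_maint·R ≈ 1156 × 3.55711 ≈ 4112.02 mg.

4112 mg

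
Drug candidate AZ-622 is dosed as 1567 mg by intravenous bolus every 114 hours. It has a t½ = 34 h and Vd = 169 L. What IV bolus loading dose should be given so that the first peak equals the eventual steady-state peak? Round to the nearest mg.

f = (1/2)^(114/34) ≈ 0.097873; accumulation ratio R = 1/(1−f) ≈ 1.10849.
Loading dose to hit Cmax,ss on first dose: D_load = D_maint·R ≈ 1567 × 1.10849 ≈ 1737.00 mg.

1737 mg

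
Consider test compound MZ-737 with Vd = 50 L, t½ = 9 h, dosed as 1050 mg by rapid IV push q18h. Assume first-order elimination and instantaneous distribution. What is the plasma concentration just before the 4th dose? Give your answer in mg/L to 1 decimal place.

f = (1/2)^(τ/t½) = (1/2)^(18/9) ≈ 0.2500.
C₀ = D/Vd = 1050/50 ≈ 21.000 mg/L.
Before the 4th dose, 3 doses have been given. Superposition: Cmin = C₀·(f + f² + … + f^3).
≈ 21.000 × (0.2500 + 0.0625 + 0.0156) ≈ 21.000 × 0.3281 ≈ 6.890 mg/L.

6.9 mg/L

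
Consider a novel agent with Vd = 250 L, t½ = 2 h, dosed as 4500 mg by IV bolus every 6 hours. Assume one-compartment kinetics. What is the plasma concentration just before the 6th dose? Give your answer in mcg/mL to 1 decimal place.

f = (1/2)^(τ/t½) = (1/2)^(6/2) ≈ 0.1250.
C₀ = D/Vd = 4500/250 ≈ 18.000 mcg/mL.
Before the 6th dose, 5 doses have been given. Superposition: Cmin = C₀·(f + f² + … + f^5).
≈ 18.000 × (0.1250 + 0.0156 + 0.0020 + 0.0002 + 0.0000) ≈ 18.000 × 0.1428 ≈ 2.570 mcg/mL.

2.6 mcg/mL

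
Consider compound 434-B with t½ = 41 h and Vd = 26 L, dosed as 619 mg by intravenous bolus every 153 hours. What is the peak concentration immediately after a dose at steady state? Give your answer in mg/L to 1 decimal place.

k = ln2/t½ = ln2/41 ≈ 0.016906 h⁻¹; fraction remaining f = e^(−kτ) = e^(−0.016906×153) ≈ 0.0753.
Accumulation ratio R = 1/(1 − f) ≈ 1/0.9247 ≈ 1.0814.
Single-dose peak C₀ = D/Vd = 619/26 ≈ 23.808 mg/L.
Cmax,ss = C₀/(1 − f) ≈ 23.808/0.9247 ≈ 25.747 mg/L.

25.7 mg/L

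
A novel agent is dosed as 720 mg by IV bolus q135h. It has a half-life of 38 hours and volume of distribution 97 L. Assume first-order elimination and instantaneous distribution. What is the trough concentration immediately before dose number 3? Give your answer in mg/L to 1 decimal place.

0.7 mg/L

f = (1/2)^(τ/t½) = (1/2)^(135/38) ≈ 0.0852.
C₀ = D/Vd = 720/97 ≈ 7.423 mg/L.
Before the 3rd dose, 2 doses have been given. Superposition: Cmin = C₀·(f + f²).
≈ 7.423 × (0.0852 + 0.0073) ≈ 7.423 × 0.0925 ≈ 0.687 mg/L.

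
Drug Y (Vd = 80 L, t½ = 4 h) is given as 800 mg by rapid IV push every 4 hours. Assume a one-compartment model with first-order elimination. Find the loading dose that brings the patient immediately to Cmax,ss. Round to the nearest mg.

1600 mg

f = (1/2)^(4/4) ≈ 0.500000; accumulation ratio R = 1/(1−f) ≈ 2.00000.
Loading dose to hit Cmax,ss on first dose: D_load = D_maint·R ≈ 800 × 2.00000 ≈ 1600.00 mg.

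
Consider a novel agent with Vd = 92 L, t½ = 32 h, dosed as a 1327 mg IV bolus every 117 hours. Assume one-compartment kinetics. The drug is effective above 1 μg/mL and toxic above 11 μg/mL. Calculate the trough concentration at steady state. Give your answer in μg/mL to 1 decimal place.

1.2 μg/mL

τ/t½ = 117/32 ≈ 3.6562, so fraction remaining f = (1/2)^(117/32) ≈ 0.0793.
Accumulation ratio R = 1/(1 − f) ≈ 1/0.9207 ≈ 1.0861.
Each bolus raises the concentration by D/Vd = 1327/92 ≈ 14.424 μg/mL.
Cmax,ss = C₀/(1 − f) ≈ 14.424/0.9207 ≈ 15.666 μg/mL.
Steady-state trough Cmin,ss = Cmax,ss·f ≈ 15.666 × 0.0793 ≈ 1.242 μg/mL.
Trough 1.2 μg/mL vs MEC 1 μg/mL: adequate.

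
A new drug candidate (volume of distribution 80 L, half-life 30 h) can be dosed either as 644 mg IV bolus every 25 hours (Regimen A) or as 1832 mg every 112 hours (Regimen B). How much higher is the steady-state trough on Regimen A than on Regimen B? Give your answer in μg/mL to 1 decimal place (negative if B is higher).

8.4 μg/mL

Regimen A: f = (1/2)^(25/30) ≈ 0.5612; Cmin,ss = (644/80)·f/(1−f) ≈ 10.295 μg/mL.
Regimen B: f = (1/2)^(112/30) ≈ 0.0752; Cmin,ss = (1832/80)·f/(1−f) ≈ 1.862 μg/mL.
Difference ≈ 10.295 − 1.862 ≈ 8.433 μg/mL.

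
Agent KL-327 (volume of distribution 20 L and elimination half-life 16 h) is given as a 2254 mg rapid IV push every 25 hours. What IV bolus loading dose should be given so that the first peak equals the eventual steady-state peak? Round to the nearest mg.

3408 mg

f = (1/2)^(25/16) ≈ 0.338564; accumulation ratio R = 1/(1−f) ≈ 1.51186.
Loading dose to hit Cmax,ss on first dose: D_load = D_maint·R ≈ 2254 × 1.51186 ≈ 3407.73 mg.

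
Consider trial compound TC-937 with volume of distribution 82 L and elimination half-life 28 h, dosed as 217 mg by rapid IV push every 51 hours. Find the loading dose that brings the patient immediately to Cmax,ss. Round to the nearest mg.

303 mg

f = (1/2)^(51/28) ≈ 0.282941; accumulation ratio R = 1/(1−f) ≈ 1.39459.
Loading dose to hit Cmax,ss on first dose: D_load = D_maint·R ≈ 217 × 1.39459 ≈ 302.63 mg.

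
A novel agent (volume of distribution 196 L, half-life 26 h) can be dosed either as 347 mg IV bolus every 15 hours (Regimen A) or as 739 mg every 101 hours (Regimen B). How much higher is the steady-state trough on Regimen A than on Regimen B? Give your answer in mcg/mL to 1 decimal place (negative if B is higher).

3.3 mcg/mL

Regimen A: f = (1/2)^(15/26) ≈ 0.6704; Cmin,ss = (347/196)·f/(1−f) ≈ 3.601 mcg/mL.
Regimen B: f = (1/2)^(101/26) ≈ 0.0677; Cmin,ss = (739/196)·f/(1−f) ≈ 0.274 mcg/mL.
Difference ≈ 3.601 − 0.274 ≈ 3.327 mcg/mL.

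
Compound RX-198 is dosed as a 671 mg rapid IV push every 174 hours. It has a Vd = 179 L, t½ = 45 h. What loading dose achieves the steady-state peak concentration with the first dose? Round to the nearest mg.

720 mg

f = (1/2)^(174/45) ≈ 0.068552; accumulation ratio R = 1/(1−f) ≈ 1.07360.
Loading dose to hit Cmax,ss on first dose: D_load = D_maint·R ≈ 671 × 1.07360 ≈ 720.39 mg.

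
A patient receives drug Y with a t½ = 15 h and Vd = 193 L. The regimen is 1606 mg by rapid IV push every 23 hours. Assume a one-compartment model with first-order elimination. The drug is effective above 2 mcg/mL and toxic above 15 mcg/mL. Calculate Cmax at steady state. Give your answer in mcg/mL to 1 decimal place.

Over one 23-h interval, 23/15 ≈ 1.5333 half-lives elapse, leaving f ≈ 0.3455 of each dose.
Accumulation ratio R = 1/(1 − f) ≈ 1/0.6545 ≈ 1.5279.
Single-dose peak C₀ = D/Vd = 1606/193 ≈ 8.321 mcg/mL.
Steady-state peak Cmax,ss = C₀·R ≈ 8.321 × 1.5279 ≈ 12.714 mcg/mL.
Peak 12.7 mcg/mL vs MTC 15 mcg/mL: below toxic threshold.

12.7 mcg/mL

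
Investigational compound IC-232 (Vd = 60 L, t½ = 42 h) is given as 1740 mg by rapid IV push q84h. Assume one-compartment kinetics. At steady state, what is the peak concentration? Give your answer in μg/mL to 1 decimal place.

τ = 84 h = 2 half-lives, so f = (1/2)^2 = 0.25.
Accumulation ratio R = 1/(1 − f) = 1/0.75 = 4/3.
Single-dose peak C₀ = D/Vd = 1740/60 = 29 μg/mL.
Steady-state peak Cmax,ss = C₀·R = 29 × 4/3 ≈ 38.667 μg/mL.

38.7 μg/mL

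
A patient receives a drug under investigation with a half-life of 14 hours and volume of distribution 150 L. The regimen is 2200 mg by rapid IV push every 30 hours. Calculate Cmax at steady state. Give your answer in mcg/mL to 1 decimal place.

k = ln2/t½ = ln2/14 ≈ 0.049511 h⁻¹; fraction remaining f = e^(−kτ) = e^(−0.049511×30) ≈ 0.2264.
At steady state, accumulation factor R = 1/(1 − e^(−kτ)) ≈ 1.2927.
Each bolus raises the concentration by D/Vd = 2200/150 ≈ 14.667 mcg/mL.
Steady-state peak Cmax,ss = C₀·R ≈ 14.667 × 1.2927 ≈ 18.960 mcg/mL.

19.0 mcg/mL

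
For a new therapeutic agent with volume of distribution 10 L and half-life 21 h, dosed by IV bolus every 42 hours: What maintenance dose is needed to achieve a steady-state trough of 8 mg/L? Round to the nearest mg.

240 mg

τ/t½ = 42/21 ≈ 2, so f = (1/2)^(42/21) ≈ 0.250000.
Cmin,ss = (D/Vd)·f/(1−f), so D = Cmin,ss·Vd·(1−f)/f.
D = 8 × 10 × (1−f)/f ≈ 8 × 10 × 3.00000 ≈ 240.00 mg.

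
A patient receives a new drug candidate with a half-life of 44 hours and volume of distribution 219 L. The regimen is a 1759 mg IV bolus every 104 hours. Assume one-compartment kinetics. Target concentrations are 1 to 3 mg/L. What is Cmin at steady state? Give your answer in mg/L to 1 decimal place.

k = ln2/t½ = ln2/44 ≈ 0.015753 h⁻¹; fraction remaining f = e^(−kτ) = e^(−0.015753×104) ≈ 0.1943.
At steady state, accumulation factor R = 1/(1 − e^(−kτ)) ≈ 1.2412.
Single-dose peak C₀ = D/Vd = 1759/219 ≈ 8.032 mg/L.
Cmax,ss = C₀/(1 − f) ≈ 8.032/0.8057 ≈ 9.969 mg/L.
Steady-state trough Cmin,ss = Cmax,ss·f ≈ 9.969 × 0.1943 ≈ 1.937 mg/L.
Trough 1.9 mg/L vs MEC 1 mg/L: adequate.

1.9 mg/L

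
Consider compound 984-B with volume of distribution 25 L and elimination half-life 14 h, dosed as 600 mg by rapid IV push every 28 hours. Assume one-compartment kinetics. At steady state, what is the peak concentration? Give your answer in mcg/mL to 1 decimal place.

32.0 mcg/mL

τ = 28 h = 2 half-lives, so f = (1/2)^2 = 0.25.
At steady state, R = 1/(1 − 0.25) = 4/3.
Single-dose peak C₀ = D/Vd = 600/25 = 24 mcg/mL.
Steady-state peak Cmax,ss = C₀·R = 24 × 4/3 ≈ 32.000 mcg/mL.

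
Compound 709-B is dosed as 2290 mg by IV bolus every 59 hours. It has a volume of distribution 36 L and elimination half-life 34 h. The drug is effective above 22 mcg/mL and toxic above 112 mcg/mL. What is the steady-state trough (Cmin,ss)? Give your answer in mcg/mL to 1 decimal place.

k = ln2/t½ = ln2/34 ≈ 0.020387 h⁻¹; fraction remaining f = e^(−kτ) = e^(−0.020387×59) ≈ 0.3003.
At steady state, accumulation factor R = 1/(1 − e^(−kτ)) ≈ 1.4292.
Each bolus raises the concentration by D/Vd = 2290/36 ≈ 63.611 mcg/mL.
Steady-state peak Cmax,ss = C₀·R ≈ 63.611 × 1.4292 ≈ 90.913 mcg/mL.
Steady-state trough Cmin,ss = Cmax,ss·f ≈ 90.913 × 0.3003 ≈ 27.301 mcg/mL.
Trough 27.3 mcg/mL vs MEC 22 mcg/mL: adequate.

27.3 mcg/mL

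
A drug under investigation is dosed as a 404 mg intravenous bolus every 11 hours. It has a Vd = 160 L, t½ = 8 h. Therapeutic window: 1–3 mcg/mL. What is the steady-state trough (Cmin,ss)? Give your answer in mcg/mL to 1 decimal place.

1.6 mcg/mL

τ/t½ = 11/8 ≈ 1.375, so fraction remaining f = (1/2)^(11/8) ≈ 0.3856.
Each bolus raises the concentration by D/Vd = 404/160 ≈ 2.525 mcg/mL.
Steady-state trough Cmin,ss = C₀·f/(1−f) ≈ 2.525 × 0.3856/0.6144 ≈ 1.585 mcg/mL.
Trough 1.6 mcg/mL vs MEC 1 mcg/mL: adequate.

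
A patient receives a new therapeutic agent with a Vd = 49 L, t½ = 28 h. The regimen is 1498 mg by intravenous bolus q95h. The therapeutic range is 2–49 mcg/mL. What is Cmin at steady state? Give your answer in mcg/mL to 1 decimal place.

Over one 95-h interval, 95/28 ≈ 3.3929 half-lives elapse, leaving f ≈ 0.0952 of each dose.
Accumulation ratio R = 1/(1 − f) ≈ 1/0.9048 ≈ 1.1052.
Single-dose peak C₀ = D/Vd = 1498/49 ≈ 30.571 mcg/mL.
Cmax,ss = C₀/(1 − f) ≈ 30.571/0.9048 ≈ 33.788 mcg/mL.
One interval later, Cmin,ss = Cmax,ss·e^(−kτ) ≈ 33.788 × 0.0952 ≈ 3.217 mcg/mL.
Trough 3.2 mcg/mL vs MEC 2 mcg/mL: adequate.

3.2 mcg/mL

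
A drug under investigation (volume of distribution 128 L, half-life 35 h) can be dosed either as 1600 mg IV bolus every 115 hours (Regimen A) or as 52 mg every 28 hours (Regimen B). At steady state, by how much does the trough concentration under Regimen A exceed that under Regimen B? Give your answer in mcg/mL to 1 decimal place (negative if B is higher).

0.9 mcg/mL

Regimen A: f = (1/2)^(115/35) ≈ 0.1025; Cmin,ss = (1600/128)·f/(1−f) ≈ 1.428 mcg/mL.
Regimen B: f = (1/2)^(28/35) ≈ 0.5743; Cmin,ss = (52/128)·f/(1−f) ≈ 0.548 mcg/mL.
Difference ≈ 1.428 − 0.548 ≈ 0.880 mcg/mL.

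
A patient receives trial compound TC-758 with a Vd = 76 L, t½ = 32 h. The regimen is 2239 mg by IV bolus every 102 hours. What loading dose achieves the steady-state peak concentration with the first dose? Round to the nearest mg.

2515 mg

f = (1/2)^(102/32) ≈ 0.109766; accumulation ratio R = 1/(1−f) ≈ 1.12330.
Loading dose to hit Cmax,ss on first dose: D_load = D_maint·R ≈ 2239 × 1.12330 ≈ 2515.07 mg.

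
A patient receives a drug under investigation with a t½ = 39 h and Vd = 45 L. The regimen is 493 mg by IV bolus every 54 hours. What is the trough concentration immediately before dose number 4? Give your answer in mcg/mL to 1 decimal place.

f = (1/2)^(τ/t½) = (1/2)^(54/39) ≈ 0.3830.
C₀ = D/Vd = 493/45 ≈ 10.956 mcg/mL.
Before the 4th dose, 3 doses have been given. Superposition: Cmin = C₀·(f + f² + … + f^3).
≈ 10.956 × (0.3830 + 0.1467 + 0.0562) ≈ 10.956 × 0.5859 ≈ 6.419 mcg/mL.

6.4 mcg/mL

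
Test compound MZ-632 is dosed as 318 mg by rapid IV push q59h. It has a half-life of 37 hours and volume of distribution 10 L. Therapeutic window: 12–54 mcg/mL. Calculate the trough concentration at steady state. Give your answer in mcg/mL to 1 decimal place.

15.7 mcg/mL

τ/t½ = 59/37 ≈ 1.5946, so fraction remaining f = (1/2)^(59/37) ≈ 0.3311.
At steady state, accumulation factor R = 1/(1 − e^(−kτ)) ≈ 1.4950.
Single-dose peak C₀ = D/Vd = 318/10 ≈ 31.800 mcg/mL.
Steady-state peak Cmax,ss = C₀·R ≈ 31.800 × 1.4950 ≈ 47.541 mcg/mL.
One interval later, Cmin,ss = Cmax,ss·e^(−kτ) ≈ 47.541 × 0.3311 ≈ 15.741 mcg/mL.
Trough 15.7 mcg/mL vs MEC 12 mcg/mL: adequate.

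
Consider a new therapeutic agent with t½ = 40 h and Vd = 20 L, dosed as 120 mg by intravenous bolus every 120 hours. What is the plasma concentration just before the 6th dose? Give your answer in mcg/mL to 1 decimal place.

f = (1/2)^(τ/t½) = (1/2)^(120/40) ≈ 0.1250.
C₀ = D/Vd = 120/20 ≈ 6.000 mcg/mL.
Before the 6th dose, 5 doses have been given. Superposition: Cmin = C₀·(f + f² + … + f^5).
≈ 6.000 × (0.1250 + 0.0156 + 0.0020 + 0.0002 + 0.0000) ≈ 6.000 × 0.1428 ≈ 0.857 mcg/mL.

0.9 mcg/mL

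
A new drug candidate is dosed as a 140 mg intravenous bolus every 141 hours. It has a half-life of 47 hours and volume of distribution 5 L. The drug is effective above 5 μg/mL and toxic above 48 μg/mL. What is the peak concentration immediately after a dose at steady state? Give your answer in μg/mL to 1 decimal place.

32.0 μg/mL

The dosing interval is 3 half-lives, so f = 2^(−3) = 0.125.
Accumulation ratio R = 1/(1 − f) = 1/0.875 = 8/7.
Single-dose peak C₀ = D/Vd = 140/5 = 28 μg/mL.
Steady-state peak Cmax,ss = C₀·R = 28 × 8/7 ≈ 32.000 μg/mL.
Peak 32.0 μg/mL vs MTC 48 μg/mL: below toxic threshold.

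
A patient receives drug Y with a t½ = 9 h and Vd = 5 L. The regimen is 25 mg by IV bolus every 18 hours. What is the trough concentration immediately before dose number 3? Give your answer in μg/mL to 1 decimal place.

1.6 μg/mL

f = (1/2)^(τ/t½) = (1/2)^(18/9) ≈ 0.2500.
C₀ = D/Vd = 25/5 ≈ 5.000 μg/mL.
Before the 3rd dose, 2 doses have been given. Superposition: Cmin = C₀·(f + f²).
≈ 5.000 × (0.2500 + 0.0625) ≈ 5.000 × 0.3125 ≈ 1.562 μg/mL.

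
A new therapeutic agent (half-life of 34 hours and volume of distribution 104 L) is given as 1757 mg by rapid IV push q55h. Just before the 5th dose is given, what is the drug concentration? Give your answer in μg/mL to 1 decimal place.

f = (1/2)^(τ/t½) = (1/2)^(55/34) ≈ 0.3259.
C₀ = D/Vd = 1757/104 ≈ 16.894 μg/mL.
Before the 5th dose, 4 doses have been given. Superposition: Cmin = C₀·(f + f² + … + f^4).
≈ 16.894 × (0.3259 + 0.1062 + 0.0346 + 0.0113) ≈ 16.894 × 0.4780 ≈ 8.075 μg/mL.

8.1 μg/mL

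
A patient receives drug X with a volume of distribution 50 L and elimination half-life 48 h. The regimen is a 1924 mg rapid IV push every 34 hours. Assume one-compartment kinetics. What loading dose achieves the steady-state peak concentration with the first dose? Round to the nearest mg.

f = (1/2)^(34/48) ≈ 0.612027; accumulation ratio R = 1/(1−f) ≈ 2.57750.
Loading dose to hit Cmax,ss on first dose: D_load = D_maint·R ≈ 1924 × 2.57750 ≈ 4959.11 mg.

4959 mg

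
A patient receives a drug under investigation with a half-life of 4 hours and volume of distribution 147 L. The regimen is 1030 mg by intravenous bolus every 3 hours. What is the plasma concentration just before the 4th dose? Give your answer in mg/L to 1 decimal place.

f = (1/2)^(τ/t½) = (1/2)^(3/4) ≈ 0.5946.
C₀ = D/Vd = 1030/147 ≈ 7.007 mg/L.
Before the 4th dose, 3 doses have been given. Superposition: Cmin = C₀·(f + f² + … + f^3).
≈ 7.007 × (0.5946 + 0.3535 + 0.2102) ≈ 7.007 × 1.1583 ≈ 8.116 mg/L.

8.1 mg/L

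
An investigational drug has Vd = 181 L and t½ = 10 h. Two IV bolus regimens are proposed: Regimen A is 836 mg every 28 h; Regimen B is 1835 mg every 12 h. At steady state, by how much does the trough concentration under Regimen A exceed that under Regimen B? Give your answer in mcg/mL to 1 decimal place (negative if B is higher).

Regimen A: f = (1/2)^(28/10) ≈ 0.1436; Cmin,ss = (836/181)·f/(1−f) ≈ 0.774 mcg/mL.
Regimen B: f = (1/2)^(12/10) ≈ 0.4353; Cmin,ss = (1835/181)·f/(1−f) ≈ 7.815 mcg/mL.
Difference ≈ 0.774 − 7.815 ≈ -7.041 mcg/mL.

-7.0 mcg/mL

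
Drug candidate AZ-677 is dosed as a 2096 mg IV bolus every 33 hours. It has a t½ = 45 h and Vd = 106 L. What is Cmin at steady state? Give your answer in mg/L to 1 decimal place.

29.8 mg/L

k = ln2/t½ = ln2/45 ≈ 0.015403 h⁻¹; fraction remaining f = e^(−kτ) = e^(−0.015403×33) ≈ 0.6015.
Single-dose peak C₀ = D/Vd = 2096/106 ≈ 19.774 mg/L.
Steady-state trough Cmin,ss = C₀·f/(1−f) ≈ 19.774 × 0.6015/0.3985 ≈ 29.847 mg/L.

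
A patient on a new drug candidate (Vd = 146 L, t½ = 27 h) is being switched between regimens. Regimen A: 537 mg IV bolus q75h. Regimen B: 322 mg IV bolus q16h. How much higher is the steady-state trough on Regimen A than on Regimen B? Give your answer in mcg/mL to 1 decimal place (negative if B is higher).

-3.7 mcg/mL

Regimen A: f = (1/2)^(75/27) ≈ 0.1458; Cmin,ss = (537/146)·f/(1−f) ≈ 0.628 mcg/mL.
Regimen B: f = (1/2)^(16/27) ≈ 0.6632; Cmin,ss = (322/146)·f/(1−f) ≈ 4.343 mcg/mL.
Difference ≈ 0.628 − 4.343 ≈ -3.715 mcg/mL.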